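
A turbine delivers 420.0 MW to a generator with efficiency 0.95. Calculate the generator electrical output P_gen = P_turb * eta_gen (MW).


P_gen = 420.0 * 0.95 = 399.0000 MW


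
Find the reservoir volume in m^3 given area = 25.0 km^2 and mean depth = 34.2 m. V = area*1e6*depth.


V = 25.0 * 1e6 * 34.2 = 8.5500e+08 m^3


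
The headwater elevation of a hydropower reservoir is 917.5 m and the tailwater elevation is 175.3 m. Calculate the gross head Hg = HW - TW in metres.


Hg = 917.5 - 175.3 = 742.2000 m


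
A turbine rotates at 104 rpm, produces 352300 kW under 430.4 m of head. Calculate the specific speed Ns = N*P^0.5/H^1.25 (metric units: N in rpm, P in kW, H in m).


Ns = 104 * 352300^0.5 / 430.4^1.25 = 31.4883


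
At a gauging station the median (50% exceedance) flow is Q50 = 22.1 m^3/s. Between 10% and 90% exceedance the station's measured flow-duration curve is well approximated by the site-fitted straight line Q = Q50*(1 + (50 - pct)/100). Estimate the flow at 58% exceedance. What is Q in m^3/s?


Q = 22.1 * (1 + (50 - 58)/100) = 20.3320 m^3/s


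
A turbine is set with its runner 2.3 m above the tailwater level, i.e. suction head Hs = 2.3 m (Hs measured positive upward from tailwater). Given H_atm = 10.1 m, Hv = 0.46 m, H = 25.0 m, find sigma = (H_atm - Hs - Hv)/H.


sigma = (10.1 - 2.3 - 0.46) / 25.0 = 0.2936


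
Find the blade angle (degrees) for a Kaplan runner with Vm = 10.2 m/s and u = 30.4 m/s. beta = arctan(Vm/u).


beta = arctan(10.2 / 30.4) = 18.5480 degrees


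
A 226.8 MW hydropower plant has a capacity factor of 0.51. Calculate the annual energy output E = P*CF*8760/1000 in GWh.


E = 226.8 * 0.51 * 8760 / 1000 = 1013.2517 GWh


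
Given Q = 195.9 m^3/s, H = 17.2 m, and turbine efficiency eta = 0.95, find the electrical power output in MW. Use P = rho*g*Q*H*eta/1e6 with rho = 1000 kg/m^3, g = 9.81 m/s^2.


P = 1000 * 9.81 * 195.9 * 17.2 * 0.95 / 1e6 = 31.4019 MW


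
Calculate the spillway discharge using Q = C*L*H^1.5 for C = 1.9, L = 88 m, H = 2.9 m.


Q = 1.9 * 88 * 2.9^1.5 = 825.7209 m^3/s


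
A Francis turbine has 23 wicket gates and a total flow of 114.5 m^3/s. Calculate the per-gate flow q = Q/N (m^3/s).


q = 114.5 / 23 = 4.9783 m^3/s


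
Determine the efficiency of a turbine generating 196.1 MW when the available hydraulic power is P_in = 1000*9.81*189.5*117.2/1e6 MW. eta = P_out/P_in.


P_in = 1000 * 9.81 * 189.5 * 117.2 / 1e6 = 217.8742 MW
eta = 196.1 / 217.8742 = 0.9001


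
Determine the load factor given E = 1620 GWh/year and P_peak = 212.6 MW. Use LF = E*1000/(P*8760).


LF = 1620 * 1000 / (212.6 * 8760) = 0.8699


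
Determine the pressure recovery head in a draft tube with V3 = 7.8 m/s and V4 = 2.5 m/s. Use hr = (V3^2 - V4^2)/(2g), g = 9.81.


hr = (7.8^2 - 2.5^2) / (2*9.81) = 2.7824 m


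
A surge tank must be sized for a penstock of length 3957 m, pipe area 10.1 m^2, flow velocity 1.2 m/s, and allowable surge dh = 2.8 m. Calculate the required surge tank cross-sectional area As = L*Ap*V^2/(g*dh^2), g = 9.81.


As = 3957 * 10.1 * 1.2^2 / (9.81 * 2.8^2) = 748.2812 m^2


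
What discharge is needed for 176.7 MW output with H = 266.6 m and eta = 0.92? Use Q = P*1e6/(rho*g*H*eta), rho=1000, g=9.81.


Q = 176.7 * 1e6 / (1000 * 9.81 * 266.6 * 0.92) = 73.4378 m^3/s


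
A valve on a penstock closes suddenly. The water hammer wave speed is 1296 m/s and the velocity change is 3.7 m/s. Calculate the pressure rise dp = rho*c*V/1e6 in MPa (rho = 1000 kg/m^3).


dp = 1000 * 1296 * 3.7 / 1e6 = 4.7952 MPa


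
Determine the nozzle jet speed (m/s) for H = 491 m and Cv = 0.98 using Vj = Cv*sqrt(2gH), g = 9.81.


Vj = 0.98 * sqrt(2*9.81*491) = 96.1870 m/s


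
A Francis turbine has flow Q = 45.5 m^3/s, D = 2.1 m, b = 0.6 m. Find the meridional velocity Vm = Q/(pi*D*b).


Vm = 45.5 / (pi * 2.1 * 0.6) = 11.4945 m/s


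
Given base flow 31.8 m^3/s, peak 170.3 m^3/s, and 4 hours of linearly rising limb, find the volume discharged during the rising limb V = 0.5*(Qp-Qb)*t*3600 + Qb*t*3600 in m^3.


V = 0.5*(170.3 - 31.8)*4*3600 + 31.8*4*3600 = 1.4551e+06 m^3


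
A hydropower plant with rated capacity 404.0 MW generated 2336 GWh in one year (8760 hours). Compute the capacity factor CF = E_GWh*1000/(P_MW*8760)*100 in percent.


CF = 2336 * 1000 / (404.0 * 8760) * 100 = 66.0066 %


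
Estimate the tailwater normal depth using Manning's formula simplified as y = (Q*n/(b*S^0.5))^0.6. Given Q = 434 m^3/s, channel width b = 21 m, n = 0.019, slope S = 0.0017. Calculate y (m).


y = (434 * 0.019 / (21 * 0.0017^0.5))^0.6 = 3.8662 m


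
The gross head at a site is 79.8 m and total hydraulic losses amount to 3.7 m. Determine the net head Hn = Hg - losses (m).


Hn = 79.8 - 3.7 = 76.1000 m


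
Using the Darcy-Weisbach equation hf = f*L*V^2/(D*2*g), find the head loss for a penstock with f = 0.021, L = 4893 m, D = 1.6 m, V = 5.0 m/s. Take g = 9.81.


hf = 0.021 * 4893 * 5.0^2 / (1.6 * 2 * 9.81) = 81.8306 m


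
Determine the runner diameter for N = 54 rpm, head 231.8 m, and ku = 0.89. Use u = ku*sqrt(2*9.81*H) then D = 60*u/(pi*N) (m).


u = 0.89 * sqrt(2*9.81*231.8) = 60.0200 m/s
D = 60 * 60.0200 / (pi * 54) = 21.2277 m


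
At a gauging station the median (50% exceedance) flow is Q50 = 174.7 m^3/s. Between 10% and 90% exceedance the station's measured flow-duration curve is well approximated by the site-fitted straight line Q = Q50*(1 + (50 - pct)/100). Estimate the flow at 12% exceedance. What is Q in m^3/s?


Q = 174.7 * (1 + (50 - 12)/100) = 241.0860 m^3/s


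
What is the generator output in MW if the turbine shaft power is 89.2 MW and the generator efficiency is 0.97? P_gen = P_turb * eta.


P_gen = 89.2 * 0.97 = 86.5240 MW


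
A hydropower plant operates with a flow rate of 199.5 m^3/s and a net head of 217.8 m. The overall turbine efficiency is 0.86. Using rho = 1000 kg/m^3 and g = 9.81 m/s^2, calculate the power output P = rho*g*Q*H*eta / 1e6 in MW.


P = 1000 * 9.81 * 199.5 * 217.8 * 0.86 / 1e6 = 366.5796 MW


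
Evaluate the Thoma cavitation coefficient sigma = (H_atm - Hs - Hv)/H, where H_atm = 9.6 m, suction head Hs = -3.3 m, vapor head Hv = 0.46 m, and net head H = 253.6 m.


sigma = (9.6 - (-3.3) - 0.46) / 253.6 = 0.0491


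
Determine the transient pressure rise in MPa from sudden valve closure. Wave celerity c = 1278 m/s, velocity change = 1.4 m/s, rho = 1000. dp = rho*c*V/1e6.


dp = 1000 * 1278 * 1.4 / 1e6 = 1.7892 MPa


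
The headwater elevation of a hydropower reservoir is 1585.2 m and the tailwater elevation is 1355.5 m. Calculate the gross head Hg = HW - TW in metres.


Hg = 1585.2 - 1355.5 = 229.7000 m


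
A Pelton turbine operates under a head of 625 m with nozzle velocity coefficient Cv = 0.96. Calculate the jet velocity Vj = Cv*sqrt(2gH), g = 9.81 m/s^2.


Vj = 0.96 * sqrt(2*9.81*625) = 106.3067 m/s


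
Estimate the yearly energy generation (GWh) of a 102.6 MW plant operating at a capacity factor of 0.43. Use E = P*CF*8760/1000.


E = 102.6 * 0.43 * 8760 / 1000 = 386.4737 GWh


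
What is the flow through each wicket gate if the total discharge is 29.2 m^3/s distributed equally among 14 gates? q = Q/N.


q = 29.2 / 14 = 2.0857 m^3/s


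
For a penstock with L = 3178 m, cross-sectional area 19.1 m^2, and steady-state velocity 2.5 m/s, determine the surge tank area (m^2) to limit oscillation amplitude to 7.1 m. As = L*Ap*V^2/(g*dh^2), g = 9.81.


As = 3178 * 19.1 * 2.5^2 / (9.81 * 7.1^2) = 767.1523 m^2


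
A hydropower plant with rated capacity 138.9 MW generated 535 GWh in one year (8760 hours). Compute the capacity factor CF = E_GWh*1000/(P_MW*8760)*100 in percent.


CF = 535 * 1000 / (138.9 * 8760) * 100 = 43.9691 %


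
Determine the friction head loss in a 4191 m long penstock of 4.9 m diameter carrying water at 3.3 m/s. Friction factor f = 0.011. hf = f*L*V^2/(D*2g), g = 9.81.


hf = 0.011 * 4191 * 3.3^2 / (4.9 * 2 * 9.81) = 5.2221 m


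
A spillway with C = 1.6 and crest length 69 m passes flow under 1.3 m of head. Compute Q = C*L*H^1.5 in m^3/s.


Q = 1.6 * 69 * 1.3^1.5 = 163.6380 m^3/s


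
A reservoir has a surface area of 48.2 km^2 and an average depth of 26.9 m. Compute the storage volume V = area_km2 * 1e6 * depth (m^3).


V = 48.2 * 1e6 * 26.9 = 1.2966e+09 m^3


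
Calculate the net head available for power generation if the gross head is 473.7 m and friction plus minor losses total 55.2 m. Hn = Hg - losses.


Hn = 473.7 - 55.2 = 418.5000 m


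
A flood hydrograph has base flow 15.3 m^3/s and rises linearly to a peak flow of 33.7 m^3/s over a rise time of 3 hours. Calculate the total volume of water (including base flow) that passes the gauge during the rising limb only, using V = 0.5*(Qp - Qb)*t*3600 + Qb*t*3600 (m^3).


V = 0.5*(33.7 - 15.3)*3*3600 + 15.3*3*3600 = 264600.0000 m^3


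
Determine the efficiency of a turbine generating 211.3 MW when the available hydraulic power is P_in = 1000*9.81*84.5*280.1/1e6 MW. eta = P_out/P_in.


P_in = 1000 * 9.81 * 84.5 * 280.1 / 1e6 = 232.1875 MW
eta = 211.3 / 232.1875 = 0.9100


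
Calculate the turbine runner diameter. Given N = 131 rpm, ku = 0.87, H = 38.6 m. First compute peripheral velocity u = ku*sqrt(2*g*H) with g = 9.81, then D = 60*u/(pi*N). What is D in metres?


u = 0.87 * sqrt(2*9.81*38.6) = 23.9421 m/s
D = 60 * 23.9421 / (pi * 131) = 3.4905 m


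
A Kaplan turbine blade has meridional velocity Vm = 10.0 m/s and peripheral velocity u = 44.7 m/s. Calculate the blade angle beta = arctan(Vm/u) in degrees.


beta = arctan(10.0 / 44.7) = 12.6102 degrees


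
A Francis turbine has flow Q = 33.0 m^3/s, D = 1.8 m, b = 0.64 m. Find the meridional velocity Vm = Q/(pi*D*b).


Vm = 33.0 / (pi * 1.8 * 0.64) = 9.1183 m/s


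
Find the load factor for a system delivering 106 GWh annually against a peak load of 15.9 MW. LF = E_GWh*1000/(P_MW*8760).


LF = 106 * 1000 / (15.9 * 8760) = 0.7610


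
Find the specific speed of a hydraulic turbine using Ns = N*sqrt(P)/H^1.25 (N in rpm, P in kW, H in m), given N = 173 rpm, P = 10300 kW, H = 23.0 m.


Ns = 173 * 10300^0.5 / 23.0^1.25 = 348.5820


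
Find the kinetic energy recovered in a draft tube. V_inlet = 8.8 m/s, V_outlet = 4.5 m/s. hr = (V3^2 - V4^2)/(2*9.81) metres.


hr = (8.8^2 - 4.5^2) / (2*9.81) = 2.9149 m


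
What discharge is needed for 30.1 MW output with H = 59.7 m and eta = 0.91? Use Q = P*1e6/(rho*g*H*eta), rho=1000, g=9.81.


Q = 30.1 * 1e6 / (1000 * 9.81 * 59.7 * 0.91) = 56.4783 m^3/s


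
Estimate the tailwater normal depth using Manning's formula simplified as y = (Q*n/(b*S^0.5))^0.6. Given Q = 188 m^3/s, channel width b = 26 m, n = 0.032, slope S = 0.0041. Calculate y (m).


y = (188 * 0.032 / (26 * 0.0041^0.5))^0.6 = 2.1616 m


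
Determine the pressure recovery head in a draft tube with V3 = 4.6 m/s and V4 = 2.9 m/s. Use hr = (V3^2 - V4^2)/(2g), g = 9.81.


hr = (4.6^2 - 2.9^2) / (2*9.81) = 0.6498 m


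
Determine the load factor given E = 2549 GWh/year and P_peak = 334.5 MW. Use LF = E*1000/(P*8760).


LF = 2549 * 1000 / (334.5 * 8760) = 0.8699


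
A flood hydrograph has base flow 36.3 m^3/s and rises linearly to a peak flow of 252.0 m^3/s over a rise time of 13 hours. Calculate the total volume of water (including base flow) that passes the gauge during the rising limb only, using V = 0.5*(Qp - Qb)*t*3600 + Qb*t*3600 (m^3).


V = 0.5*(252.0 - 36.3)*13*3600 + 36.3*13*3600 = 6.7462e+06 m^3


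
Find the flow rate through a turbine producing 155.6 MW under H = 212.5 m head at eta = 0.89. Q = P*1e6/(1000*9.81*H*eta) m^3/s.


Q = 155.6 * 1e6 / (1000 * 9.81 * 212.5 * 0.89) = 83.8671 m^3/s


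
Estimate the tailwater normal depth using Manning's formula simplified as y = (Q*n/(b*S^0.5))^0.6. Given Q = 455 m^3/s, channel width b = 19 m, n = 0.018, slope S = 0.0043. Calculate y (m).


y = (455 * 0.018 / (19 * 0.0043^0.5))^0.6 = 3.0951 m


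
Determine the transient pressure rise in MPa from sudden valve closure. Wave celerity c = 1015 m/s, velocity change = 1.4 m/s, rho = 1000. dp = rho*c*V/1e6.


dp = 1000 * 1015 * 1.4 / 1e6 = 1.4210 MPa


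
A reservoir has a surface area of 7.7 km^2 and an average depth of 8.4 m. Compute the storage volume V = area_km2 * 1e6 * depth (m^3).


V = 7.7 * 1e6 * 8.4 = 6.4680e+07 m^3


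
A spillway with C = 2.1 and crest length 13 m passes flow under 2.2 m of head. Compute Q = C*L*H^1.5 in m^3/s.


Q = 2.1 * 13 * 2.2^1.5 = 89.0834 m^3/s


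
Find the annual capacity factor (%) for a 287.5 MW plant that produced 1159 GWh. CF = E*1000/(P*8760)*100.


CF = 1159 * 1000 / (287.5 * 8760) * 100 = 46.0195 %


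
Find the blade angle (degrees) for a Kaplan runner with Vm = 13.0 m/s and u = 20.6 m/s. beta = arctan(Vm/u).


beta = arctan(13.0 / 20.6) = 32.2547 degrees


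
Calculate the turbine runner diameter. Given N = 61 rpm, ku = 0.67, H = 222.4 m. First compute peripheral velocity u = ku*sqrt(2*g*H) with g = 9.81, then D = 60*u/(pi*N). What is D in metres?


u = 0.67 * sqrt(2*9.81*222.4) = 44.2580 m/s
D = 60 * 44.2580 / (pi * 61) = 13.8568 m


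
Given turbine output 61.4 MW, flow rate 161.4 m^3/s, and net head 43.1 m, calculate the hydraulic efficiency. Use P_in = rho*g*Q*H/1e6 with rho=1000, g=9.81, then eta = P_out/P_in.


P_in = 1000 * 9.81 * 161.4 * 43.1 / 1e6 = 68.2417 MW
eta = 61.4 / 68.2417 = 0.8997


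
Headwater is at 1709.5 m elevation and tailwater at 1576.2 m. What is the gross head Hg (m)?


Hg = 1709.5 - 1576.2 = 133.3000 m


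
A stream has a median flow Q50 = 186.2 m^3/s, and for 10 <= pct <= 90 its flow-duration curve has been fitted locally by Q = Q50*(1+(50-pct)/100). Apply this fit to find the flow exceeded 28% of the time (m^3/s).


Q = 186.2 * (1 + (50 - 28)/100) = 227.1640 m^3/s


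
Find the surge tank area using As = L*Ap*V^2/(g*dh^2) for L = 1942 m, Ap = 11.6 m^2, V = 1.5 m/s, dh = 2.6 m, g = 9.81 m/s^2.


As = 1942 * 11.6 * 1.5^2 / (9.81 * 2.6^2) = 764.3179 m^2


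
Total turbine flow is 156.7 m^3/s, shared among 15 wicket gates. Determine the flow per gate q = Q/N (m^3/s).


q = 156.7 / 15 = 10.4467 m^3/s


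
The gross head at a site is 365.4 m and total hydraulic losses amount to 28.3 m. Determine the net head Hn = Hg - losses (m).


Hn = 365.4 - 28.3 = 337.1000 m


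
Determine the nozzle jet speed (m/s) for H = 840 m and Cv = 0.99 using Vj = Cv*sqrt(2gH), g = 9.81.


Vj = 0.99 * sqrt(2*9.81*840) = 127.0938 m/s


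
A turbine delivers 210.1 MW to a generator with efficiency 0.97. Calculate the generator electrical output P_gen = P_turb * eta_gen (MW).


P_gen = 210.1 * 0.97 = 203.7970 MW


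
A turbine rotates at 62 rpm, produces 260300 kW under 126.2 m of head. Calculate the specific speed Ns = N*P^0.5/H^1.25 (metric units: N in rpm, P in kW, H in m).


Ns = 62 * 260300^0.5 / 126.2^1.25 = 74.7833


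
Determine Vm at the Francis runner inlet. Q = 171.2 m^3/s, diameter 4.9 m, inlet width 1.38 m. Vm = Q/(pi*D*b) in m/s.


Vm = 171.2 / (pi * 4.9 * 1.38) = 8.0590 m/s


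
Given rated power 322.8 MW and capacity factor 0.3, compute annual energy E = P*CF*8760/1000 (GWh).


E = 322.8 * 0.3 * 8760 / 1000 = 848.3184 GWh


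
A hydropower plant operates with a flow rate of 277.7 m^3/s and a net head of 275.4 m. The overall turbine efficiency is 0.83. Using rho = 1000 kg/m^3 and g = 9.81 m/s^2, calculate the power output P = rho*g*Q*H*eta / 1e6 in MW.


P = 1000 * 9.81 * 277.7 * 275.4 * 0.83 / 1e6 = 622.7115 MW


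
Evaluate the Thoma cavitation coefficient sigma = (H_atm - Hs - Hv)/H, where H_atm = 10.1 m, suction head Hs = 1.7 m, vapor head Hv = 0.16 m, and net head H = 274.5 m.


sigma = (10.1 - 1.7 - 0.16) / 274.5 = 0.0300


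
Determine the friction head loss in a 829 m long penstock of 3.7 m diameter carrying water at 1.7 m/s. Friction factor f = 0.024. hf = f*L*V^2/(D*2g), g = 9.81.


hf = 0.024 * 829 * 1.7^2 / (3.7 * 2 * 9.81) = 0.7921 m


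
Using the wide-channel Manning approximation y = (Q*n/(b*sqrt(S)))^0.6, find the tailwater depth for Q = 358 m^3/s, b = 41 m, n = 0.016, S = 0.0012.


y = (358 * 0.016 / (41 * 0.0012^0.5))^0.6 = 2.3088 m


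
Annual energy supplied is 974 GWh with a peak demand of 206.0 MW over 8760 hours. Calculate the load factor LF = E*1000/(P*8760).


LF = 974 * 1000 / (206.0 * 8760) = 0.5397


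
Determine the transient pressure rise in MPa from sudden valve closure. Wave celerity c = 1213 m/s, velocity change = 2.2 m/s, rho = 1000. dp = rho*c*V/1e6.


dp = 1000 * 1213 * 2.2 / 1e6 = 2.6686 MPa


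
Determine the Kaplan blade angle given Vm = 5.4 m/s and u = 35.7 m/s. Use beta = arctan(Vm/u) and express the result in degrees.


beta = arctan(5.4 / 35.7) = 8.6014 degrees


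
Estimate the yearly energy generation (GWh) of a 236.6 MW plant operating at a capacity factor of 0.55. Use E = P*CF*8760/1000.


E = 236.6 * 0.55 * 8760 / 1000 = 1139.9388 GWh


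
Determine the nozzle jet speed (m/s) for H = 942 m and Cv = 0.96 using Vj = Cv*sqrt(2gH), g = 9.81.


Vj = 0.96 * sqrt(2*9.81*942) = 130.5107 m/s


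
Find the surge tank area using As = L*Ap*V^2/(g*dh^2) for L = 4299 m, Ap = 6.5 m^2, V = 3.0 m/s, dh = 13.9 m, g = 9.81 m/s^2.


As = 4299 * 6.5 * 3.0^2 / (9.81 * 13.9^2) = 132.6859 m^2


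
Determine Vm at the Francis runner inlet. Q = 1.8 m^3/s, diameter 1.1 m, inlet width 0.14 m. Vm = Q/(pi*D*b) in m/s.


Vm = 1.8 / (pi * 1.1 * 0.14) = 3.7205 m/s


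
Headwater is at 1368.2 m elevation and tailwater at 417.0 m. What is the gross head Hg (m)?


Hg = 1368.2 - 417.0 = 951.2000 m


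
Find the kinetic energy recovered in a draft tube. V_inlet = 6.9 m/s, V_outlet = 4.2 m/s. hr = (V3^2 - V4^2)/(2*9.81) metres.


hr = (6.9^2 - 4.2^2) / (2*9.81) = 1.5275 m


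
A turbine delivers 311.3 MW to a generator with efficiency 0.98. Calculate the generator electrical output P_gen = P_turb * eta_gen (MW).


P_gen = 311.3 * 0.98 = 305.0740 MW


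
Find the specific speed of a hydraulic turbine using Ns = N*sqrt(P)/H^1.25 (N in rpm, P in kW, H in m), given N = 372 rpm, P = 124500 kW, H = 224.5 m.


Ns = 372 * 124500^0.5 / 224.5^1.25 = 151.0453


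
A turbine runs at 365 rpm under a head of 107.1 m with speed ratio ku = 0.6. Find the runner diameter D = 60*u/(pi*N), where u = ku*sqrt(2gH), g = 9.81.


u = 0.6 * sqrt(2*9.81*107.1) = 27.5040 m/s
D = 60 * 27.5040 / (pi * 365) = 1.4391 m


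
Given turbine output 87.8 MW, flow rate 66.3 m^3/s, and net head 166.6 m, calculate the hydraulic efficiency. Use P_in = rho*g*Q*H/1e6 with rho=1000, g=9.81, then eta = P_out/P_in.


P_in = 1000 * 9.81 * 66.3 * 166.6 / 1e6 = 108.3571 MW
eta = 87.8 / 108.3571 = 0.8103


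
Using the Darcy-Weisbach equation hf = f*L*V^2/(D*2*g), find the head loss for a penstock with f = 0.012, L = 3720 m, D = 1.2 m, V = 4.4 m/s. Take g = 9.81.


hf = 0.012 * 3720 * 4.4^2 / (1.2 * 2 * 9.81) = 36.7070 m


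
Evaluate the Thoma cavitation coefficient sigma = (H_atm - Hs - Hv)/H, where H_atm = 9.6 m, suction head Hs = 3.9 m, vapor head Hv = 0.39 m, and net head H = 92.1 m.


sigma = (9.6 - 3.9 - 0.39) / 92.1 = 0.0577


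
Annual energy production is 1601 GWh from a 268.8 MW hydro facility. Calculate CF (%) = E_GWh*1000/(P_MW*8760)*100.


CF = 1601 * 1000 / (268.8 * 8760) * 100 = 67.9920 %


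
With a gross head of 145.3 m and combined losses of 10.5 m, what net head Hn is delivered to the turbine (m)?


Hn = 145.3 - 10.5 = 134.8000 m


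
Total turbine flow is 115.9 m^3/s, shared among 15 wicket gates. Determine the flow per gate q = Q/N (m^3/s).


q = 115.9 / 15 = 7.7267 m^3/s


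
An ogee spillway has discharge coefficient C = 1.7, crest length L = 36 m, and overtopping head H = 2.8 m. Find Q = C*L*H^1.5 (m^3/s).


Q = 1.7 * 36 * 2.8^1.5 = 286.7401 m^3/s


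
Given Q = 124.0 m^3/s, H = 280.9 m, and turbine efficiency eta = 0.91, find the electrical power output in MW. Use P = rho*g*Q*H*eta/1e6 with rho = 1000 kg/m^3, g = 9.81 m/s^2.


P = 1000 * 9.81 * 124.0 * 280.9 * 0.91 / 1e6 = 310.9452 MW


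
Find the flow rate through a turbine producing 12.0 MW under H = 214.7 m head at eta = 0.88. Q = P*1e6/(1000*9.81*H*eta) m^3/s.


Q = 12.0 * 1e6 / (1000 * 9.81 * 214.7 * 0.88) = 6.4744 m^3/s


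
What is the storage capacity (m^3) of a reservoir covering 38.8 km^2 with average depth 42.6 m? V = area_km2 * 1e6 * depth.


V = 38.8 * 1e6 * 42.6 = 1.6529e+09 m^3


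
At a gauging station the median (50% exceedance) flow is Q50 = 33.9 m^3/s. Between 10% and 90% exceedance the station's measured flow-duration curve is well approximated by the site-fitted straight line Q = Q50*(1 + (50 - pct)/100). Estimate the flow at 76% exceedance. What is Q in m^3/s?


Q = 33.9 * (1 + (50 - 76)/100) = 25.0860 m^3/s


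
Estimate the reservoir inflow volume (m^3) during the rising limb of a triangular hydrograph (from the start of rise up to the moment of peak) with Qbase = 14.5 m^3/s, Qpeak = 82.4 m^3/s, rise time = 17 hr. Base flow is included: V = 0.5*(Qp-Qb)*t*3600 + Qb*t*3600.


V = 0.5*(82.4 - 14.5)*17*3600 + 14.5*17*3600 = 2.9651e+06 m^3


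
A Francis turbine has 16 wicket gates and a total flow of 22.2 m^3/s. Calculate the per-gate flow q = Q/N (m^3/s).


q = 22.2 / 16 = 1.3875 m^3/s


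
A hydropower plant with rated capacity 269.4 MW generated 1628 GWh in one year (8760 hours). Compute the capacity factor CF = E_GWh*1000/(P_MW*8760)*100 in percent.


CF = 1628 * 1000 / (269.4 * 8760) * 100 = 68.9847 %


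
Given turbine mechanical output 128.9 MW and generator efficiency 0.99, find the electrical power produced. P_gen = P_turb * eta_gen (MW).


P_gen = 128.9 * 0.99 = 127.6110 MW


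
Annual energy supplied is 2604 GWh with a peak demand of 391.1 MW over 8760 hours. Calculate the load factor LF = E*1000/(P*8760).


LF = 2604 * 1000 / (391.1 * 8760) = 0.7601


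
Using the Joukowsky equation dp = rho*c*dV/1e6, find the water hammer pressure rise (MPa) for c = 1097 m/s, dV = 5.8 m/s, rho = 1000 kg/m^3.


dp = 1000 * 1097 * 5.8 / 1e6 = 6.3626 MPa


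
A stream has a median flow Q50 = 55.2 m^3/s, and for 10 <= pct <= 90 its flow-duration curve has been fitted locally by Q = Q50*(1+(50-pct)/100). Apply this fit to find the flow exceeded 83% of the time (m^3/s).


Q = 55.2 * (1 + (50 - 83)/100) = 36.9840 m^3/s


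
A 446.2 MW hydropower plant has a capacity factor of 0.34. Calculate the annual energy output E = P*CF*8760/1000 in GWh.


E = 446.2 * 0.34 * 8760 / 1000 = 1328.9621 GWh


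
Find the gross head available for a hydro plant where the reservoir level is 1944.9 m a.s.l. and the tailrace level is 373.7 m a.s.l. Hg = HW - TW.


Hg = 1944.9 - 373.7 = 1571.2000 m


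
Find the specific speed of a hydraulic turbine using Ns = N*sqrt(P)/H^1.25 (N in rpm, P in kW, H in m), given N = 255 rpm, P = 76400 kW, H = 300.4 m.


Ns = 255 * 76400^0.5 / 300.4^1.25 = 56.3588


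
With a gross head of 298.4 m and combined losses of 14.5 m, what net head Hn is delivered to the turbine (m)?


Hn = 298.4 - 14.5 = 283.9000 m


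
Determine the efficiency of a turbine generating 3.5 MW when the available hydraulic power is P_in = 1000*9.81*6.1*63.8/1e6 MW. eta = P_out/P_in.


P_in = 1000 * 9.81 * 6.1 * 63.8 / 1e6 = 3.8179 MW
eta = 3.5 / 3.8179 = 0.9167


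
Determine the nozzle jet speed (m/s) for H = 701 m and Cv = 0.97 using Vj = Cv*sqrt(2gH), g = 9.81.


Vj = 0.97 * sqrt(2*9.81*701) = 113.7576 m/s


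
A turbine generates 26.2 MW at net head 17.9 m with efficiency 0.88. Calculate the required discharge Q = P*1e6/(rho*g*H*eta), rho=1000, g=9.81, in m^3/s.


Q = 26.2 * 1e6 / (1000 * 9.81 * 17.9 * 0.88) = 169.5495 m^3/s


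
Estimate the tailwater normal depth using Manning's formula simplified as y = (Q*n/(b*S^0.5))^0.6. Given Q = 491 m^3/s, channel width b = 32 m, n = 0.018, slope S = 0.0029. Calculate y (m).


y = (491 * 0.018 / (32 * 0.0029^0.5))^0.6 = 2.6669 m


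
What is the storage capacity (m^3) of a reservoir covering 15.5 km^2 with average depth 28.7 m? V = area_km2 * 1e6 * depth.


V = 15.5 * 1e6 * 28.7 = 4.4485e+08 m^3


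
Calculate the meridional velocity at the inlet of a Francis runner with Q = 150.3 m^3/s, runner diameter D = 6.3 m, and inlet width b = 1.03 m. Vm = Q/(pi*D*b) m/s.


Vm = 150.3 / (pi * 6.3 * 1.03) = 7.3728 m/s


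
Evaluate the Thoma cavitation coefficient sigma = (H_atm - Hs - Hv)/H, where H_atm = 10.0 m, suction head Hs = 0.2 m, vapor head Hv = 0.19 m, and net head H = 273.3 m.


sigma = (10.0 - 0.2 - 0.19) / 273.3 = 0.0352


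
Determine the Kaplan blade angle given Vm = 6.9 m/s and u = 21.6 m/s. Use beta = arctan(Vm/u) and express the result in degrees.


beta = arctan(6.9 / 21.6) = 17.7158 degrees


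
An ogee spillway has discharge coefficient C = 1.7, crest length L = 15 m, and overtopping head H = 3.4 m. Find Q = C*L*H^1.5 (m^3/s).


Q = 1.7 * 15 * 3.4^1.5 = 159.8669 m^3/s


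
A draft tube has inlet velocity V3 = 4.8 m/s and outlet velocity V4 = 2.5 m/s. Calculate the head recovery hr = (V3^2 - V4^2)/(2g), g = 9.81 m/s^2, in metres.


hr = (4.8^2 - 2.5^2) / (2*9.81) = 0.8558 m


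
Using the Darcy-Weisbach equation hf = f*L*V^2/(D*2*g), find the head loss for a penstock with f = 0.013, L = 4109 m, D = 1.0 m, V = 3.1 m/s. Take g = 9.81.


hf = 0.013 * 4109 * 3.1^2 / (1.0 * 2 * 9.81) = 26.1640 m


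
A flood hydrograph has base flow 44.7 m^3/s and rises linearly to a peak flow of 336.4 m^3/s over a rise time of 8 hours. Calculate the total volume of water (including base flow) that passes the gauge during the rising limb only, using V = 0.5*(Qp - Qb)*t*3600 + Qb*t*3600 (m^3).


V = 0.5*(336.4 - 44.7)*8*3600 + 44.7*8*3600 = 5.4878e+06 m^3


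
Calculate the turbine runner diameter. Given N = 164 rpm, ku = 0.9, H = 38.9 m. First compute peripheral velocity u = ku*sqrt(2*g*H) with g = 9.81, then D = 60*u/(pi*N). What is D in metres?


u = 0.9 * sqrt(2*9.81*38.9) = 24.8638 m/s
D = 60 * 24.8638 / (pi * 164) = 2.8955 m


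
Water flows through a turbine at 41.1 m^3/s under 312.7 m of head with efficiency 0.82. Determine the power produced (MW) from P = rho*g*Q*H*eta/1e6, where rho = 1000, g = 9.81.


P = 1000 * 9.81 * 41.1 * 312.7 * 0.82 / 1e6 = 103.3838 MW


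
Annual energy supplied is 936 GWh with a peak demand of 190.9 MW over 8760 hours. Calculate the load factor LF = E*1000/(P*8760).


LF = 936 * 1000 / (190.9 * 8760) = 0.5597


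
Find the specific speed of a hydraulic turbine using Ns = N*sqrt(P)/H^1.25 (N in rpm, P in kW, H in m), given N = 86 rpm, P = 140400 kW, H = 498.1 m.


Ns = 86 * 140400^0.5 / 498.1^1.25 = 13.6942


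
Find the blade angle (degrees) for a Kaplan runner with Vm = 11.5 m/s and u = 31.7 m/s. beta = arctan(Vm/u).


beta = arctan(11.5 / 31.7) = 19.9396 degrees


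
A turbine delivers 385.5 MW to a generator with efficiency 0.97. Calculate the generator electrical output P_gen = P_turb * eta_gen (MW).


P_gen = 385.5 * 0.97 = 373.9350 MW


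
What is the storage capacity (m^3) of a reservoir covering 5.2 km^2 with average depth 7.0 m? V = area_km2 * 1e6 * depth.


V = 5.2 * 1e6 * 7.0 = 3.6400e+07 m^3


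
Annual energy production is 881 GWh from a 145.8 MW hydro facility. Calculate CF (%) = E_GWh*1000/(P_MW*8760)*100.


CF = 881 * 1000 / (145.8 * 8760) * 100 = 68.9786 %


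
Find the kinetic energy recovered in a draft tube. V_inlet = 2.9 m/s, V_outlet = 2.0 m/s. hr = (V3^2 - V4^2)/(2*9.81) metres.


hr = (2.9^2 - 2.0^2) / (2*9.81) = 0.2248 m


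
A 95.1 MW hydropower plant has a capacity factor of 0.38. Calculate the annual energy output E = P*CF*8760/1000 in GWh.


E = 95.1 * 0.38 * 8760 / 1000 = 316.5689 GWh


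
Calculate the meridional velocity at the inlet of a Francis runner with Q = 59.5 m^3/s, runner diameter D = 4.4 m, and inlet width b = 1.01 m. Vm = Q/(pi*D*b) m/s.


Vm = 59.5 / (pi * 4.4 * 1.01) = 4.2618 m/s


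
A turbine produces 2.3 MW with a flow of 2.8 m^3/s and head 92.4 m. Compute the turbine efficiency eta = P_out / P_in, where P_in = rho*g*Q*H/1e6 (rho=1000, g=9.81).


P_in = 1000 * 9.81 * 2.8 * 92.4 / 1e6 = 2.5380 MW
eta = 2.3 / 2.5380 = 0.9062


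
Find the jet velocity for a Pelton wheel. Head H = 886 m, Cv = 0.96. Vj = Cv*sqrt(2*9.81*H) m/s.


Vj = 0.96 * sqrt(2*9.81*886) = 126.5720 m/s


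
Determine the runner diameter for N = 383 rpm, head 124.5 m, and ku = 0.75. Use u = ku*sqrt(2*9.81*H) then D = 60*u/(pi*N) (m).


u = 0.75 * sqrt(2*9.81*124.5) = 37.0677 m/s
D = 60 * 37.0677 / (pi * 383) = 1.8484 m


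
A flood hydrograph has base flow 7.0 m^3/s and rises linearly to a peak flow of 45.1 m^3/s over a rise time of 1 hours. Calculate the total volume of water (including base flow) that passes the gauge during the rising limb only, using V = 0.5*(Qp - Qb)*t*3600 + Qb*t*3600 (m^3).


V = 0.5*(45.1 - 7.0)*1*3600 + 7.0*1*3600 = 93780.0000 m^3


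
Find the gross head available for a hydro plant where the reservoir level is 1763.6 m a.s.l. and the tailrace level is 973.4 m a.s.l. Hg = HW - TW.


Hg = 1763.6 - 973.4 = 790.2000 m


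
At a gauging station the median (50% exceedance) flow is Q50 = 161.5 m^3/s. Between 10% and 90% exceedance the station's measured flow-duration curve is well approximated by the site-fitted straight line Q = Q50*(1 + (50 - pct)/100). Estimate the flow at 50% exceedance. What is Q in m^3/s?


Q = 161.5 * (1 + (50 - 50)/100) = 161.5000 m^3/s


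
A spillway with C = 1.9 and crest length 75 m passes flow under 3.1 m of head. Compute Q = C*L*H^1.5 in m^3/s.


Q = 1.9 * 75 * 3.1^1.5 = 777.7811 m^3/s


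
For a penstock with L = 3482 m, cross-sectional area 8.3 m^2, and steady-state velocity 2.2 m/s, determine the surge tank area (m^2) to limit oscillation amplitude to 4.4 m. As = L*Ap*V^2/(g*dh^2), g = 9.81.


As = 3482 * 8.3 * 2.2^2 / (9.81 * 4.4^2) = 736.5087 m^2


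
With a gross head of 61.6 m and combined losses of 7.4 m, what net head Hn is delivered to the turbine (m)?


Hn = 61.6 - 7.4 = 54.2000 m


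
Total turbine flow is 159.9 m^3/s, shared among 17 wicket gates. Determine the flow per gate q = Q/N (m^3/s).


q = 159.9 / 17 = 9.4059 m^3/s


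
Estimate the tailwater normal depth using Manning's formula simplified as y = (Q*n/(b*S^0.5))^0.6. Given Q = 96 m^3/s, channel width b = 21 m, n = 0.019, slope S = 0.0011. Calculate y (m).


y = (96 * 0.019 / (21 * 0.0011^0.5))^0.6 = 1.7818 m


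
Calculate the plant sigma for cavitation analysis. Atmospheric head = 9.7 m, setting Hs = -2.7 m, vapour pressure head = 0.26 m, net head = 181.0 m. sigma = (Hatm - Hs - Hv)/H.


sigma = (9.7 - (-2.7) - 0.26) / 181.0 = 0.0671


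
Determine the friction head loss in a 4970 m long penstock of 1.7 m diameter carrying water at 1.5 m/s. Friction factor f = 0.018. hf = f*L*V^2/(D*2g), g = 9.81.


hf = 0.018 * 4970 * 1.5^2 / (1.7 * 2 * 9.81) = 6.0348 m


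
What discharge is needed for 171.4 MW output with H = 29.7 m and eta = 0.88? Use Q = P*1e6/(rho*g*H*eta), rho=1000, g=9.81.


Q = 171.4 * 1e6 / (1000 * 9.81 * 29.7 * 0.88) = 668.5020 m^3/s


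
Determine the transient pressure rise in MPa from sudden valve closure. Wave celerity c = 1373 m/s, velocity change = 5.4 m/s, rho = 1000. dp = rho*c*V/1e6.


dp = 1000 * 1373 * 5.4 / 1e6 = 7.4142 MPa


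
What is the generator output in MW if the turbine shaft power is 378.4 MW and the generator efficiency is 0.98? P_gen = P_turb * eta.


P_gen = 378.4 * 0.98 = 370.8320 MW


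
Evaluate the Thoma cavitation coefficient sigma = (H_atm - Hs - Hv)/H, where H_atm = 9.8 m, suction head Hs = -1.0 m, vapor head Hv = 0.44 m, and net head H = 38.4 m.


sigma = (9.8 - (-1.0) - 0.44) / 38.4 = 0.2698


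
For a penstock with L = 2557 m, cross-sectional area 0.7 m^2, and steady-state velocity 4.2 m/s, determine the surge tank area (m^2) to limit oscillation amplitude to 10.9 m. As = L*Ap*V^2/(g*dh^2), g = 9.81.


As = 2557 * 0.7 * 4.2^2 / (9.81 * 10.9^2) = 27.0898 m^2


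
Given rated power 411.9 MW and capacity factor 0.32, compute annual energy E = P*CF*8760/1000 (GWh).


E = 411.9 * 0.32 * 8760 / 1000 = 1154.6381 GWh


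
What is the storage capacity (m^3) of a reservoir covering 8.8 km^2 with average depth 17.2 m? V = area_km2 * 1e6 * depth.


V = 8.8 * 1e6 * 17.2 = 1.5136e+08 m^3


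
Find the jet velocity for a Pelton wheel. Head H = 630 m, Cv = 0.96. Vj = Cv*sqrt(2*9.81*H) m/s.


Vj = 0.96 * sqrt(2*9.81*630) = 106.7311 m/s


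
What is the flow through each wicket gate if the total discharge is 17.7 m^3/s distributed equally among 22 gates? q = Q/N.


q = 17.7 / 22 = 0.8045 m^3/s


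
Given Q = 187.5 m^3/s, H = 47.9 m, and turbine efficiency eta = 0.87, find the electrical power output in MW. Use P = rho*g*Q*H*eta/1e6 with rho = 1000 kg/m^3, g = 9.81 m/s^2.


P = 1000 * 9.81 * 187.5 * 47.9 * 0.87 / 1e6 = 76.6523 MW


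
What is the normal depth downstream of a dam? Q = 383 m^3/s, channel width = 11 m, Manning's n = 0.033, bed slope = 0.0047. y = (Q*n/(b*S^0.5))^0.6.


y = (383 * 0.033 / (11 * 0.0047^0.5))^0.6 = 5.4270 m


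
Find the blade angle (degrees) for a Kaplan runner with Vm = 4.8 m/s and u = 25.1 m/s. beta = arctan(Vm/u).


beta = arctan(4.8 / 25.1) = 10.8262 degrees


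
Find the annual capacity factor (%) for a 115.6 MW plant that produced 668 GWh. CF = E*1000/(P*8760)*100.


CF = 668 * 1000 / (115.6 * 8760) * 100 = 65.9651 %


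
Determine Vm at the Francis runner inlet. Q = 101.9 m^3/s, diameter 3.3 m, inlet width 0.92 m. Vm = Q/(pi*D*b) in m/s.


Vm = 101.9 / (pi * 3.3 * 0.92) = 10.6837 m/s


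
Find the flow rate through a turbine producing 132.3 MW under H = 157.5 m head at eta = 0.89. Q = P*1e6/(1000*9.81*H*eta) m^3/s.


Q = 132.3 * 1e6 / (1000 * 9.81 * 157.5 * 0.89) = 96.2100 m^3/s


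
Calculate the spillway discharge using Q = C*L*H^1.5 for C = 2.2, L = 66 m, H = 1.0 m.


Q = 2.2 * 66 * 1.0^1.5 = 145.2000 m^3/s


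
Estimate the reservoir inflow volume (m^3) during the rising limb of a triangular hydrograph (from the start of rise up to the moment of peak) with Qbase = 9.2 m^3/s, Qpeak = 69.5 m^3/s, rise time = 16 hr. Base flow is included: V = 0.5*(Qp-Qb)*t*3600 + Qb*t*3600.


V = 0.5*(69.5 - 9.2)*16*3600 + 9.2*16*3600 = 2.2666e+06 m^3


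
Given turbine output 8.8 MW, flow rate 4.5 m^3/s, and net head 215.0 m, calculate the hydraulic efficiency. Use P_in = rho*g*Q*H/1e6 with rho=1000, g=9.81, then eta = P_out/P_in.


P_in = 1000 * 9.81 * 4.5 * 215.0 / 1e6 = 9.4912 MW
eta = 8.8 / 9.4912 = 0.9272


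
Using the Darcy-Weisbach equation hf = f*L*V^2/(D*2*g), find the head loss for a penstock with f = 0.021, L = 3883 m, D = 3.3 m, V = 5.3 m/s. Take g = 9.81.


hf = 0.021 * 3883 * 5.3^2 / (3.3 * 2 * 9.81) = 35.3774 m


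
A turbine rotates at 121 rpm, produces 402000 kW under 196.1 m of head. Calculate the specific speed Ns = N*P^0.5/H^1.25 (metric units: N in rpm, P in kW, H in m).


Ns = 121 * 402000^0.5 / 196.1^1.25 = 104.5446


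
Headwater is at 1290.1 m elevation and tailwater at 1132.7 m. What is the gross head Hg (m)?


Hg = 1290.1 - 1132.7 = 157.4000 m


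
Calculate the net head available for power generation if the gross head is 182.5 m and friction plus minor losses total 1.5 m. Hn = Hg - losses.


Hn = 182.5 - 1.5 = 181.0000 m


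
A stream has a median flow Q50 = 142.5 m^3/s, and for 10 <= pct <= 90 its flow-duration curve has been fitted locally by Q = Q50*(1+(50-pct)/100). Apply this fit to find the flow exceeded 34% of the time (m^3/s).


Q = 142.5 * (1 + (50 - 34)/100) = 165.3000 m^3/s


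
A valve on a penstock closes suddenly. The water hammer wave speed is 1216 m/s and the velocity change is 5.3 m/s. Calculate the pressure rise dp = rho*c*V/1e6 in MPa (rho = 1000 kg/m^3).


dp = 1000 * 1216 * 5.3 / 1e6 = 6.4448 MPa


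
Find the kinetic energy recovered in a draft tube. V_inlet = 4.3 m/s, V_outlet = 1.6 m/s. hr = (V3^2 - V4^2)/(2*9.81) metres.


hr = (4.3^2 - 1.6^2) / (2*9.81) = 0.8119 m


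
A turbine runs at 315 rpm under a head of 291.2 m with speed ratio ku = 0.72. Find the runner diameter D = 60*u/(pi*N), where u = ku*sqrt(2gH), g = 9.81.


u = 0.72 * sqrt(2*9.81*291.2) = 54.4224 m/s
D = 60 * 54.4224 / (pi * 315) = 3.2997 m


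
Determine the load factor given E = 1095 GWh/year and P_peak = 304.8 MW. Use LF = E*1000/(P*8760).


LF = 1095 * 1000 / (304.8 * 8760) = 0.4101


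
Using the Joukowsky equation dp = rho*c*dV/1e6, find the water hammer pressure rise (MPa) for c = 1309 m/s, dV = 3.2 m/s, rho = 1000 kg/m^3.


dp = 1000 * 1309 * 3.2 / 1e6 = 4.1888 MPa


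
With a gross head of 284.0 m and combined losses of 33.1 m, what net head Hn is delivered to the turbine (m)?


Hn = 284.0 - 33.1 = 250.9000 m


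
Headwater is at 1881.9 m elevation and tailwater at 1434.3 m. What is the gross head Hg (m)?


Hg = 1881.9 - 1434.3 = 447.6000 m


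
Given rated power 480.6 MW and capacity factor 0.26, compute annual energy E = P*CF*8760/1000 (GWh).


E = 480.6 * 0.26 * 8760 / 1000 = 1094.6146 GWh


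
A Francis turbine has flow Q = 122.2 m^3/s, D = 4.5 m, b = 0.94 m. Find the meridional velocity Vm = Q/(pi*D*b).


Vm = 122.2 / (pi * 4.5 * 0.94) = 9.1956 m/s


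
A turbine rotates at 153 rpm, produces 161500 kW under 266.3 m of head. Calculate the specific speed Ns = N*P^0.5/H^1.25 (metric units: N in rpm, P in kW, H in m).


Ns = 153 * 161500^0.5 / 266.3^1.25 = 57.1563


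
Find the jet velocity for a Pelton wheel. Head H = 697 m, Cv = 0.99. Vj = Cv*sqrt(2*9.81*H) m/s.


Vj = 0.99 * sqrt(2*9.81*697) = 115.7713 m/s


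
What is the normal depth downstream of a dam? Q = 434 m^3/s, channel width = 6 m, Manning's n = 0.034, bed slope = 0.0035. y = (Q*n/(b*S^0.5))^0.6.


y = (434 * 0.034 / (6 * 0.0035^0.5))^0.6 = 9.3599 m


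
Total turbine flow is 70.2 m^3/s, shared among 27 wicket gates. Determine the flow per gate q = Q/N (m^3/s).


q = 70.2 / 27 = 2.6000 m^3/s


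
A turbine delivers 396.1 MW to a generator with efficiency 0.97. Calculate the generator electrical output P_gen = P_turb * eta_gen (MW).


P_gen = 396.1 * 0.97 = 384.2170 MW


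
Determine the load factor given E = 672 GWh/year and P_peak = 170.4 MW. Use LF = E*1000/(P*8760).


LF = 672 * 1000 / (170.4 * 8760) = 0.4502


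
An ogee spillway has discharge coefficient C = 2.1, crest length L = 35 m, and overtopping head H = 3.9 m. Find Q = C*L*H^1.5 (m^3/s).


Q = 2.1 * 35 * 3.9^1.5 = 566.0884 m^3/s


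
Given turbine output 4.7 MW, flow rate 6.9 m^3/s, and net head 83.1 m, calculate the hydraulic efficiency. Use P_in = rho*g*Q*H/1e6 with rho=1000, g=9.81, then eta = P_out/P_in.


P_in = 1000 * 9.81 * 6.9 * 83.1 / 1e6 = 5.6250 MW
eta = 4.7 / 5.6250 = 0.8356


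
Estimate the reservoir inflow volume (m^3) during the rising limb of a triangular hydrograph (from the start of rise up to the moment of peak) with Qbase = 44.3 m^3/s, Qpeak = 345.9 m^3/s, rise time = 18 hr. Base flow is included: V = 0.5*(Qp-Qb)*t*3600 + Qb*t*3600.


V = 0.5*(345.9 - 44.3)*18*3600 + 44.3*18*3600 = 1.2642e+07 m^3


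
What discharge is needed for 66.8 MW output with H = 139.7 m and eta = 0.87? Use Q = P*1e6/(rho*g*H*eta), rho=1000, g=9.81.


Q = 66.8 * 1e6 / (1000 * 9.81 * 139.7 * 0.87) = 56.0263 m^3/s


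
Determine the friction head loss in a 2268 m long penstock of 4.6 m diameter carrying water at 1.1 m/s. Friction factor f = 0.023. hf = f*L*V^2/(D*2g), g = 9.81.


hf = 0.023 * 2268 * 1.1^2 / (4.6 * 2 * 9.81) = 0.6994 m
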